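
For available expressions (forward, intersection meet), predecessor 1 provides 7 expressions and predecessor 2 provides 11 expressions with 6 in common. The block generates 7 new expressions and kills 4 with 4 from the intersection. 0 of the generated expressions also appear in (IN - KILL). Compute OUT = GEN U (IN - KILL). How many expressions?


IN = intersection of predecessors = 6
IN - KILL = 6 - 4 = 2
|OUT| = |GEN| + |IN - KILL| - |GEN ∩ (IN - KILL)| = 7 + 2 - 0 = 9

9


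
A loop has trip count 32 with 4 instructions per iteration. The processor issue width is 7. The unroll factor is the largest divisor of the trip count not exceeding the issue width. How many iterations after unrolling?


Largest divisor of 32 <= 7 is 4
New iterations = 32 / 4 = 8

8


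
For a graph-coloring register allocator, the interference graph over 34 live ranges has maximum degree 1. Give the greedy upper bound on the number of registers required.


Greedy coloring never needs more than (max_degree + 1) colors: when coloring a vertex, at most max_degree neighbors are already colored.
Upper bound = 1 + 1 = 2

2


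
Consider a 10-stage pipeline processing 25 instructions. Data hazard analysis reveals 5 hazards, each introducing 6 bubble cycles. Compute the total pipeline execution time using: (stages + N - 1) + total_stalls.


Base cycles = 10 + 25 - 1 = 34
Total stalls = 5 * 6 = 30
Total = 34 + 30 = 64

64


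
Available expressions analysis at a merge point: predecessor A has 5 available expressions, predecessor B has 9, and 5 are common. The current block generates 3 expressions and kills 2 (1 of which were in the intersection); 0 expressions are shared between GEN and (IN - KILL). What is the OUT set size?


IN = intersection of predecessors = 5
IN - KILL = 5 - 1 = 4
|OUT| = |GEN| + |IN - KILL| - |GEN ∩ (IN - KILL)| = 3 + 4 - 0 = 7

7


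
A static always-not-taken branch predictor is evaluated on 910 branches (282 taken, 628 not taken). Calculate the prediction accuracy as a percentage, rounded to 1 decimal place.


Predictor: always-not-taken
Correct predictions = 628
Accuracy = 628 / 910 * 100 = 69.0%

69.0


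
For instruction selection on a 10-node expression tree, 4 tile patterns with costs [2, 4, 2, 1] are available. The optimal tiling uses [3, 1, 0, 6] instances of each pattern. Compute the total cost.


Total cost = sum(count_i * cost_i)
= 3*2 + 1*4 + 0*2 + 6*1
= 16

16


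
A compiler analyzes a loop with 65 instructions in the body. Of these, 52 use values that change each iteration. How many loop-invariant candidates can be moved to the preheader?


Invariant candidates = total - loop-dependent
= 65 - 52 = 13

13


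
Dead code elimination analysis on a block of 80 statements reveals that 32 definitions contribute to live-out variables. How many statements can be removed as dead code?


Dead code = total statements - live definitions
= 80 - 32 = 48

48


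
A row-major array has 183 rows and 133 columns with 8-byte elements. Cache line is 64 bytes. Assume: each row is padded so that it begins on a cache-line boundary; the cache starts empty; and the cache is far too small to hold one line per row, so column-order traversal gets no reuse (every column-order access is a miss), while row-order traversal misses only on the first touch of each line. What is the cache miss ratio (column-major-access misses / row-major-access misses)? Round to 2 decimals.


Each row occupies 133 * 8 = 1064 bytes and starts on a line boundary, so it spans ceil(1064 / 64) = 17 cache lines.
Row-major traversal misses (one per line touched): 183 * ceil(133 * 8 / 64) = 3111
Column-major traversal misses (no reuse, every access misses): 183 * 133 = 24339
Ratio = 24339 / 3111 = 7.82

7.82


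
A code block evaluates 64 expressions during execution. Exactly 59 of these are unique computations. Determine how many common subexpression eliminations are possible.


CSE count = total expressions - unique expressions
= 64 - 59 = 5

5


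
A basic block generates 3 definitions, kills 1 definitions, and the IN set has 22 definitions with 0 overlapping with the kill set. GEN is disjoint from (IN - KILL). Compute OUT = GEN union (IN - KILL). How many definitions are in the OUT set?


IN - KILL: 22 - 0 = 22 surviving definitions
OUT = GEN + surviving = 3 + 22 = 25

25


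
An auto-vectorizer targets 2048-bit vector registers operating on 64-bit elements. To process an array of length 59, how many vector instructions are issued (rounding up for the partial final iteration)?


Width = 2048 / 64 = 32 elements per vector op
Iterations = ceil(59 / 32) = 2

2


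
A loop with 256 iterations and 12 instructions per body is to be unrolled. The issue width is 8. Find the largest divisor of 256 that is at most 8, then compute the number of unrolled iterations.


Largest divisor of 256 <= 8 is 8
New iterations = 256 / 8 = 32

32


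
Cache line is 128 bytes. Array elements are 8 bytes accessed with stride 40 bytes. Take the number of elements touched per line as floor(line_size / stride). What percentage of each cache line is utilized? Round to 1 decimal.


Elements per cache line = floor(128 / 40) = 3
Bytes used = 3 * 8 = 24
Utilization = 24 / 128 * 100 = 18.8%

18.8


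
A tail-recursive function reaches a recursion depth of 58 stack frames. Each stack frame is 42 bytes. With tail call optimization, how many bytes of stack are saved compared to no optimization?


Without TCO: 58 * 42 = 2436 bytes
With TCO: reuse 1 frame = 42 bytes
Savings = 2436 - 42 = 2394

2394


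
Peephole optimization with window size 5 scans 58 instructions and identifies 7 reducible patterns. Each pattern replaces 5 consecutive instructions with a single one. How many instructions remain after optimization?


Each match removes 4 instructions.
Total removed = 7 * 4 = 28
Remaining = 58 - 28 = 30

30


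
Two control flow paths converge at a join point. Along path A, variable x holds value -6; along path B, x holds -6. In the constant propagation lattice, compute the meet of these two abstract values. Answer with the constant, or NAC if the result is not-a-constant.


Meet operation: if both paths give the same constant, result is that constant; if they differ, result is NAC (not-a-constant).
Path A: -6, Path B: -6 -> equal
Result: constant -> -6

-6


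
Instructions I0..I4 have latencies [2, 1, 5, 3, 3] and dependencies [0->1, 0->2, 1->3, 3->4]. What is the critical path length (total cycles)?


Compute longest path through dependency graph: dist(Ik) = max over predecessors of dist + latency(Ik).
dist(I0) = latency 2 = 2
dist(I1) = dist(I0) + 1 = 2 + 1 = 3
dist(I2) = dist(I0) + 5 = 2 + 5 = 7
dist(I3) = dist(I1) + 3 = 3 + 3 = 6
dist(I4) = dist(I3) + 3 = 6 + 3 = 9
Critical path = max dist = 9

9


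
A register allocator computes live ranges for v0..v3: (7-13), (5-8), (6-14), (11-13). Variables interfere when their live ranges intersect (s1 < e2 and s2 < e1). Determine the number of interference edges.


Check all pairs for overlapping intervals.
Two intervals (s1,e1) and (s2,e2) overlap if s1 < e2 and s2 < e1.
v0 (7-13) vs v1..v3: overlaps v1, v2, v3 -> 3
v1 (5-8) vs v2..v3: overlaps v2 -> 1
v2 (6-14) vs v3: overlaps v3 -> 1
Total overlapping pairs = 3 + 1 + 1 = 5

5


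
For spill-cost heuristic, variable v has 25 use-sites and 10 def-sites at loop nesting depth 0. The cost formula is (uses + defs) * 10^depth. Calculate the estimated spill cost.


uses + defs = 25 + 10 = 35
10^0 = 1
Spill cost = 35 * 1 = 35

35


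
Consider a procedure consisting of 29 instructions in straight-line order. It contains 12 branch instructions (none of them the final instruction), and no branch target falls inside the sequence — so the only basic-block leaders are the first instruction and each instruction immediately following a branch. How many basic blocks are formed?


With no in-sequence branch targets, the leaders are the first instruction plus the instruction after each branch.
Number of basic blocks = branches + 1
= 12 + 1 = 13

13


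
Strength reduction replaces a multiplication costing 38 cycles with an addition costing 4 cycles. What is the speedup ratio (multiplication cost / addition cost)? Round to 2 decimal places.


Ratio = mult_cost / add_cost = 38 / 4 = 9.5

9.5


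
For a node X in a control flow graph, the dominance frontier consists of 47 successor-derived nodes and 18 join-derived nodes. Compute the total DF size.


DF(X) = direct successor contributions + join point contributions
= 47 + 18 = 65

65


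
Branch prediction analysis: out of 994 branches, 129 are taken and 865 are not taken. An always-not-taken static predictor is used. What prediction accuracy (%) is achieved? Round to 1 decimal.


Predictor: always-not-taken
Correct predictions = 865
Accuracy = 865 / 994 * 100 = 87.0%

87.0


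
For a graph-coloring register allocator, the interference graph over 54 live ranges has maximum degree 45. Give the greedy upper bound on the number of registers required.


Greedy coloring never needs more than (max_degree + 1) colors: when coloring a vertex, at most max_degree neighbors are already colored.
Upper bound = 45 + 1 = 46

46


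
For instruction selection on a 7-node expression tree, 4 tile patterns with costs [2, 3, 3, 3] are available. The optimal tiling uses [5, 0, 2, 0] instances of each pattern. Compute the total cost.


Total cost = sum(count_i * cost_i)
= 5*2 + 0*3 + 2*3 + 0*3
= 16

16


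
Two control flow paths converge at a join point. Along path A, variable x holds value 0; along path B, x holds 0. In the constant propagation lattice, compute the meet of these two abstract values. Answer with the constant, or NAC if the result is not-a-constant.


Meet operation: if both paths give the same constant, result is that constant; if they differ, result is NAC (not-a-constant).
Path A: 0, Path B: 0 -> equal
Result: constant -> 0

0


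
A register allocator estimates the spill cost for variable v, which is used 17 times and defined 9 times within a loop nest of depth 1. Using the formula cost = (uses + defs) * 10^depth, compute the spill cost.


uses + defs = 17 + 9 = 26
10^1 = 10
Spill cost = 26 * 10 = 260

260


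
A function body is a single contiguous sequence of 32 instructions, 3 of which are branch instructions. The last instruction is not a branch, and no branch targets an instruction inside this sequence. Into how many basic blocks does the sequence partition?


With no in-sequence branch targets, the leaders are the first instruction plus the instruction after each branch.
Number of basic blocks = branches + 1
= 3 + 1 = 4

4


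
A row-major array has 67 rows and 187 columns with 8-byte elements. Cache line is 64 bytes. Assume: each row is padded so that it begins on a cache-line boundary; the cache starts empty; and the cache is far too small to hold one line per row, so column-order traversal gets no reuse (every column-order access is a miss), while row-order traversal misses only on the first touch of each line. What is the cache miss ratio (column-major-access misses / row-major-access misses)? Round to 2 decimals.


Each row occupies 187 * 8 = 1496 bytes and starts on a line boundary, so it spans ceil(1496 / 64) = 24 cache lines.
Row-major traversal misses (one per line touched): 67 * ceil(187 * 8 / 64) = 1608
Column-major traversal misses (no reuse, every access misses): 67 * 187 = 12529
Ratio = 12529 / 1608 = 7.79

7.79


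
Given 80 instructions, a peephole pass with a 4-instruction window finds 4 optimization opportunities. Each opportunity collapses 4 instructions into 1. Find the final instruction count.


Each match removes 3 instructions.
Total removed = 4 * 3 = 12
Remaining = 80 - 12 = 68

68


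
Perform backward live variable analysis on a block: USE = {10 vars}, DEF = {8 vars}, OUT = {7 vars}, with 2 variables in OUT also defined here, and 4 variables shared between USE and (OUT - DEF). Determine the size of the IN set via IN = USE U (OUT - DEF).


OUT - DEF: 7 - 2 = 5
|IN| = |USE| + |OUT - DEF| - |USE ∩ (OUT - DEF)| = 10 + 5 - 4 = 11

11


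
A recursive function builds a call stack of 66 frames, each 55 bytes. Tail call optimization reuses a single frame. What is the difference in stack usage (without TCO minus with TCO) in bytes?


Without TCO: 66 * 55 = 3630 bytes
With TCO: reuse 1 frame = 55 bytes
Savings = 3630 - 55 = 3575

3575


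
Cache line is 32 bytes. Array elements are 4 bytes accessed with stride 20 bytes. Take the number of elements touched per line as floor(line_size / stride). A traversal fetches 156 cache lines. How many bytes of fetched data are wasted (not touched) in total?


Elements per line = floor(32 / 20) = 1
Bytes used per line = 1 * 4 = 4
Wasted per line = 32 - 4 = 28
Total wasted = 28 * 156 = 4368

4368


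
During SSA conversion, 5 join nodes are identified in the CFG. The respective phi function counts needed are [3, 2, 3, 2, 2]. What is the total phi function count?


Total phi functions = sum of phi functions at each join node
= 3 + 2 + 3 + 2 + 2 = 12

12


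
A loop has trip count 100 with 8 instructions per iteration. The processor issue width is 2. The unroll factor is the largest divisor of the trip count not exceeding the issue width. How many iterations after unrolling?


Largest divisor of 100 <= 2 is 2
New iterations = 100 / 2 = 50

50


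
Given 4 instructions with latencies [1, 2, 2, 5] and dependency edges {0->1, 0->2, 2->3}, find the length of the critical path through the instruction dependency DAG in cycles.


Compute longest path through dependency graph: dist(Ik) = max over predecessors of dist + latency(Ik).
dist(I0) = latency 1 = 1
dist(I1) = dist(I0) + 2 = 1 + 2 = 3
dist(I2) = dist(I0) + 2 = 1 + 2 = 3
dist(I3) = dist(I2) + 5 = 3 + 5 = 8
Critical path = max dist = 8

8


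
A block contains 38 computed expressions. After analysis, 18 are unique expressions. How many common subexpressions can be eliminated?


CSE count = total expressions - unique expressions
= 38 - 18 = 20

20


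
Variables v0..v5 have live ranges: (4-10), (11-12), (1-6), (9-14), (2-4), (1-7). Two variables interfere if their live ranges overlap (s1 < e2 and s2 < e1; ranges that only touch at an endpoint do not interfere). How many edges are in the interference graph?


Check all pairs for overlapping intervals.
Two intervals (s1,e1) and (s2,e2) overlap if s1 < e2 and s2 < e1.
v0 (4-10) vs v1..v5: overlaps v2, v3, v5 -> 3
v1 (11-12) vs v2..v5: overlaps v3 -> 1
v2 (1-6) vs v3..v5: overlaps v4, v5 -> 2
v3 (9-14) vs v4..v5: overlaps none -> 0
v4 (2-4) vs v5: overlaps v5 -> 1
Total overlapping pairs = 3 + 1 + 2 + 0 + 1 = 7

7


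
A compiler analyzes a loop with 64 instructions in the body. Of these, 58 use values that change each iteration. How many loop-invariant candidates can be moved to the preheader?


Invariant candidates = total - loop-dependent
= 64 - 58 = 6

6


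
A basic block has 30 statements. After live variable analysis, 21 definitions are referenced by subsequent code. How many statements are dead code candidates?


Dead code = total statements - live definitions
= 30 - 21 = 9

9


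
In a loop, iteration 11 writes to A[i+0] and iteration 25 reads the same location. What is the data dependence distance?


Distance = read iteration - write iteration
= 25 - 11 = 14

14


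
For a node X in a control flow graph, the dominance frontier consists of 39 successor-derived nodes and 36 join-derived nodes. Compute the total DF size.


DF(X) = direct successor contributions + join point contributions
= 39 + 36 = 75

75


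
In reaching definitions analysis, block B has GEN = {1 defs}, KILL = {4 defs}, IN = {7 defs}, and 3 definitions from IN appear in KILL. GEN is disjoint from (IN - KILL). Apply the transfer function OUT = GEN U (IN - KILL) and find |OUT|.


IN - KILL: 7 - 3 = 4 surviving definitions
OUT = GEN + surviving = 1 + 4 = 5

5


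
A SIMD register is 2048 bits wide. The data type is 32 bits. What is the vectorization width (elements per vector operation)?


Width = SIMD bits / data type bits
= 2048 / 32 = 64

64


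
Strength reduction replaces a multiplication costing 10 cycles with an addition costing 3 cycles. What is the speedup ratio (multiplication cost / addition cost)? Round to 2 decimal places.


Ratio = mult_cost / add_cost = 10 / 3 = 3.33

3.33


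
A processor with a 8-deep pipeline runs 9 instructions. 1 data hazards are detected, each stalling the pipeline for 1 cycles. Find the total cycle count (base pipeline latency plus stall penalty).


Base cycles = 8 + 9 - 1 = 16
Total stalls = 1 * 1 = 1
Total = 16 + 1 = 17

17


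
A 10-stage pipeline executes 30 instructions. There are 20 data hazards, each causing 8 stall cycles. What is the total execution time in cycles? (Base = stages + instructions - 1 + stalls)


Base cycles = 10 + 30 - 1 = 39
Total stalls = 20 * 8 = 160
Total = 39 + 160 = 199

199


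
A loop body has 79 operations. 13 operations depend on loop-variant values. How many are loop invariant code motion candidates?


Invariant candidates = total - loop-dependent
= 79 - 13 = 66

66


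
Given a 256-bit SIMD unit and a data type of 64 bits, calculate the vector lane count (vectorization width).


Width = SIMD bits / data type bits
= 256 / 64 = 4

4


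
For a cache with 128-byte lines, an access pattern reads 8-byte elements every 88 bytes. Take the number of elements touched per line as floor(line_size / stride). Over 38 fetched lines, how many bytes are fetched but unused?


Elements per line = floor(128 / 88) = 1
Bytes used per line = 1 * 8 = 8
Wasted per line = 128 - 8 = 120
Total wasted = 120 * 38 = 4560

4560


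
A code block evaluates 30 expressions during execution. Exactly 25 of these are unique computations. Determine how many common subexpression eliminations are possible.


CSE count = total expressions - unique expressions
= 30 - 25 = 5

5


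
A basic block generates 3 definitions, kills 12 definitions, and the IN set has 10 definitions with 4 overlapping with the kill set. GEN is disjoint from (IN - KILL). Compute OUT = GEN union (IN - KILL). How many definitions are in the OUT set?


IN - KILL: 10 - 4 = 6 surviving definitions
OUT = GEN + surviving = 3 + 6 = 9

9


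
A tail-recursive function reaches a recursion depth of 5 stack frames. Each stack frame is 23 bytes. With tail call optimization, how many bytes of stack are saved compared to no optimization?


Without TCO: 5 * 23 = 115 bytes
With TCO: reuse 1 frame = 23 bytes
Savings = 115 - 23 = 92

92


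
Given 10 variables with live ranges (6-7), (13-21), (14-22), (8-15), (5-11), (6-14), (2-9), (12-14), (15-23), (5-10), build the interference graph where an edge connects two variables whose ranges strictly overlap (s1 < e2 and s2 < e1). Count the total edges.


Check all pairs for overlapping intervals.
Two intervals (s1,e1) and (s2,e2) overlap if s1 < e2 and s2 < e1.
v0 (6-7) vs v1..v9: overlaps v4, v5, v6, v9 -> 4
v1 (13-21) vs v2..v9: overlaps v2, v3, v5, v7, v8 -> 5
v2 (14-22) vs v3..v9: overlaps v3, v8 -> 2
v3 (8-15) vs v4..v9: overlaps v4, v5, v6, v7, v9 -> 5
v4 (5-11) vs v5..v9: overlaps v5, v6, v9 -> 3
v5 (6-14) vs v6..v9: overlaps v6, v7, v9 -> 3
v6 (2-9) vs v7..v9: overlaps v9 -> 1
v7 (12-14) vs v8..v9: overlaps none -> 0
v8 (15-23) vs v9: overlaps none -> 0
Total overlapping pairs = 4 + 5 + 2 + 5 + 3 + 3 + 1 + 0 + 0 = 23

23


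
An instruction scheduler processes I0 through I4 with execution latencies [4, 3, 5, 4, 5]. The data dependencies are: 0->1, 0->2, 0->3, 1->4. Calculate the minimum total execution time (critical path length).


Compute longest path through dependency graph: dist(Ik) = max over predecessors of dist + latency(Ik).
dist(I0) = latency 4 = 4
dist(I1) = dist(I0) + 3 = 4 + 3 = 7
dist(I2) = dist(I0) + 5 = 4 + 5 = 9
dist(I3) = dist(I0) + 4 = 4 + 4 = 8
dist(I4) = dist(I1) + 5 = 7 + 5 = 12
Critical path = max dist = 12

12


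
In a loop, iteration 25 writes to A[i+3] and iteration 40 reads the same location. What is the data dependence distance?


Distance = read iteration - write iteration
= 40 - 25 = 15

15


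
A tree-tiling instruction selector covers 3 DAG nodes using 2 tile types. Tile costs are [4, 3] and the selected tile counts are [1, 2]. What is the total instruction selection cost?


Total cost = sum(count_i * cost_i)
= 1*4 + 2*3
= 10

10


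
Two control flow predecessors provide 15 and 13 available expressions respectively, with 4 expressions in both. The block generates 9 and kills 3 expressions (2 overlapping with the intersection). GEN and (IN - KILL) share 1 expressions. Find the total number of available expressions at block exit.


IN = intersection of predecessors = 4
IN - KILL = 4 - 2 = 2
|OUT| = |GEN| + |IN - KILL| - |GEN ∩ (IN - KILL)| = 9 + 2 - 1 = 10

10


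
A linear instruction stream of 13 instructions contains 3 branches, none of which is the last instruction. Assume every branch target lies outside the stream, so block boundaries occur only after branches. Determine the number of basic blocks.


With no in-sequence branch targets, the leaders are the first instruction plus the instruction after each branch.
Number of basic blocks = branches + 1
= 3 + 1 = 4

4


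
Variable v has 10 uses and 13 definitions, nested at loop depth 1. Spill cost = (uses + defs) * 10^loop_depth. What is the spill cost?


uses + defs = 10 + 13 = 23
10^1 = 10
Spill cost = 23 * 10 = 230

230


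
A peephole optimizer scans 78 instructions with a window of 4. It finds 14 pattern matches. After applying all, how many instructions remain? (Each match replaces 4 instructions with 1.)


Each match removes 3 instructions.
Total removed = 14 * 3 = 42
Remaining = 78 - 42 = 36

36


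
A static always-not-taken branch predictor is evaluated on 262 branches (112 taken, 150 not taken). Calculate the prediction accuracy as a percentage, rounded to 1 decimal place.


Predictor: always-not-taken
Correct predictions = 150
Accuracy = 150 / 262 * 100 = 57.3%

57.3


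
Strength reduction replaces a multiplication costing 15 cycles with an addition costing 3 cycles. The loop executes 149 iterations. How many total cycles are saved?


Per-iteration saving = 15 - 3 = 12
Total saved = 149 * 12 = 1788

1788


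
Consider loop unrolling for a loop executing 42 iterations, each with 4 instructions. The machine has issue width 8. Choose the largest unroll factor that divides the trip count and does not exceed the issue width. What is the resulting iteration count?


Largest divisor of 42 <= 8 is 7
New iterations = 42 / 7 = 6

6


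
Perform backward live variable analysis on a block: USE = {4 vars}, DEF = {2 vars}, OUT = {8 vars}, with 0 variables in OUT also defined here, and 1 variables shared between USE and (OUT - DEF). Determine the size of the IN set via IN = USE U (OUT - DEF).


OUT - DEF: 8 - 0 = 8
|IN| = |USE| + |OUT - DEF| - |USE ∩ (OUT - DEF)| = 4 + 8 - 1 = 11

11


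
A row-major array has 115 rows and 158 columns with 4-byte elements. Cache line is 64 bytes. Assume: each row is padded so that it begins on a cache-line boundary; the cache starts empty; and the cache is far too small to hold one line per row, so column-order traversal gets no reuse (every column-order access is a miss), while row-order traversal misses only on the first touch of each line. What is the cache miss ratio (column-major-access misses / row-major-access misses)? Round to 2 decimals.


Each row occupies 158 * 4 = 632 bytes and starts on a line boundary, so it spans ceil(632 / 64) = 10 cache lines.
Row-major traversal misses (one per line touched): 115 * ceil(158 * 4 / 64) = 1150
Column-major traversal misses (no reuse, every access misses): 115 * 158 = 18170
Ratio = 18170 / 1150 = 15.8

15.8


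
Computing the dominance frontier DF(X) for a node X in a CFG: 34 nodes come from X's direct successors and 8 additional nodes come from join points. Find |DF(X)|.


DF(X) = direct successor contributions + join point contributions
= 34 + 8 = 42

42


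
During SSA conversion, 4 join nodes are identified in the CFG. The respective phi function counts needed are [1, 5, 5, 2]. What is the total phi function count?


Total phi functions = sum of phi functions at each join node
= 1 + 5 + 5 + 2 = 13

13


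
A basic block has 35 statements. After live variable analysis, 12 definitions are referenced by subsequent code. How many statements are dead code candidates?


Dead code = total statements - live definitions
= 35 - 12 = 23

23


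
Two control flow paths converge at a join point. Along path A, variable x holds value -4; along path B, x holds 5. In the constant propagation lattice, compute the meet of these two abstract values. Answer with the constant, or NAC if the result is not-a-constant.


Meet operation: if both paths give the same constant, result is that constant; if they differ, result is NAC (not-a-constant).
Path A: -4, Path B: 5 -> differ
Result: not-a-constant -> NAC

NAC


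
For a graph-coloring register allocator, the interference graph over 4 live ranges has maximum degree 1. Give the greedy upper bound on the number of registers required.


Greedy coloring never needs more than (max_degree + 1) colors: when coloring a vertex, at most max_degree neighbors are already colored.
Upper bound = 1 + 1 = 2

2


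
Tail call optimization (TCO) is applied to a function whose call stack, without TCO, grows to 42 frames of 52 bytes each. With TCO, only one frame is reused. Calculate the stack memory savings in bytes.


Without TCO: 42 * 52 = 2184 bytes
With TCO: reuse 1 frame = 52 bytes
Savings = 2184 - 52 = 2132

2132


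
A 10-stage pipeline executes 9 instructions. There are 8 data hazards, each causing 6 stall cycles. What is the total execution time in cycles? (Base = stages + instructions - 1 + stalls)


Base cycles = 10 + 9 - 1 = 18
Total stalls = 8 * 6 = 48
Total = 18 + 48 = 66

66


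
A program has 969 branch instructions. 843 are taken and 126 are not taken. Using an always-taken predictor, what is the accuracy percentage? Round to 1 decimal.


Predictor: always-taken
Correct predictions = 843
Accuracy = 843 / 969 * 100 = 87.0%

87.0


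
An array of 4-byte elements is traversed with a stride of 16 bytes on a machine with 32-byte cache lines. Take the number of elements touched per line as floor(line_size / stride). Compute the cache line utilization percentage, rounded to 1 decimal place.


Elements per cache line = floor(32 / 16) = 2
Bytes used = 2 * 4 = 8
Utilization = 8 / 32 * 100 = 25.0%

25.0


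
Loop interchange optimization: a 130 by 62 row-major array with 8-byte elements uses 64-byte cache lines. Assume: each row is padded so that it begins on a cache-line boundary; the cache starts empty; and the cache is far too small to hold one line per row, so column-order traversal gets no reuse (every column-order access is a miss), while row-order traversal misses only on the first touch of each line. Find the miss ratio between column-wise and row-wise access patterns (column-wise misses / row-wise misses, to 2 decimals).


Each row occupies 62 * 8 = 496 bytes and starts on a line boundary, so it spans ceil(496 / 64) = 8 cache lines.
Row-major traversal misses (one per line touched): 130 * ceil(62 * 8 / 64) = 1040
Column-major traversal misses (no reuse, every access misses): 130 * 62 = 8060
Ratio = 8060 / 1040 = 7.75

7.75


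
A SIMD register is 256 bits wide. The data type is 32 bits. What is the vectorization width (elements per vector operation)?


Width = SIMD bits / data type bits
= 256 / 32 = 8

8


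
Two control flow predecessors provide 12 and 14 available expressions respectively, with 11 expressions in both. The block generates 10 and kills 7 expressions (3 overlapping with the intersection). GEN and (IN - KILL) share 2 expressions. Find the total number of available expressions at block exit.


IN = intersection of predecessors = 11
IN - KILL = 11 - 3 = 8
|OUT| = |GEN| + |IN - KILL| - |GEN ∩ (IN - KILL)| = 10 + 8 - 2 = 16

16


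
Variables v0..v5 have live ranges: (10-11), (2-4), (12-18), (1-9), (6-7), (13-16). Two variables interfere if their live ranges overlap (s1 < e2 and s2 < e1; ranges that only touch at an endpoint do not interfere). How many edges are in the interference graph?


Check all pairs for overlapping intervals.
Two intervals (s1,e1) and (s2,e2) overlap if s1 < e2 and s2 < e1.
v0 (10-11) vs v1..v5: overlaps none -> 0
v1 (2-4) vs v2..v5: overlaps v3 -> 1
v2 (12-18) vs v3..v5: overlaps v5 -> 1
v3 (1-9) vs v4..v5: overlaps v4 -> 1
v4 (6-7) vs v5: overlaps none -> 0
Total overlapping pairs = 0 + 1 + 1 + 1 + 0 = 3

3


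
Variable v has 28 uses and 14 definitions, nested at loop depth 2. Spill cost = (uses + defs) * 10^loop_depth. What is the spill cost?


uses + defs = 28 + 14 = 42
10^2 = 100
Spill cost = 42 * 100 = 4200

4200


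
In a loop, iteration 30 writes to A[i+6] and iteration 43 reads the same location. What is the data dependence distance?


Distance = read iteration - write iteration
= 43 - 30 = 13

13


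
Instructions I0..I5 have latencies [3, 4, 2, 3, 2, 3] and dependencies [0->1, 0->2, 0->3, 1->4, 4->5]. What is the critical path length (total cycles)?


Compute longest path through dependency graph: dist(Ik) = max over predecessors of dist + latency(Ik).
dist(I0) = latency 3 = 3
dist(I1) = dist(I0) + 4 = 3 + 4 = 7
dist(I2) = dist(I0) + 2 = 3 + 2 = 5
dist(I3) = dist(I0) + 3 = 3 + 3 = 6
dist(I4) = dist(I1) + 2 = 7 + 2 = 9
dist(I5) = dist(I4) + 3 = 9 + 3 = 12
Critical path = max dist = 12

12


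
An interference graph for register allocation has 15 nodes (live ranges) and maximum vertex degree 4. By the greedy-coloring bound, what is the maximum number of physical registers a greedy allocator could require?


Greedy coloring never needs more than (max_degree + 1) colors: when coloring a vertex, at most max_degree neighbors are already colored.
Upper bound = 4 + 1 = 5

5


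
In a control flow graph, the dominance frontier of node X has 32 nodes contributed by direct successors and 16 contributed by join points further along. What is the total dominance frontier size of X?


DF(X) = direct successor contributions + join point contributions
= 32 + 16 = 48

48


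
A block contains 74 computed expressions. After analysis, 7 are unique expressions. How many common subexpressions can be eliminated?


CSE count = total expressions - unique expressions
= 74 - 7 = 67

67


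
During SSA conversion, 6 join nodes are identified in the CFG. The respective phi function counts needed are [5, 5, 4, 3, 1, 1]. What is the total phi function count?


Total phi functions = sum of phi functions at each join node
= 5 + 5 + 4 + 3 + 1 + 1 = 19

19


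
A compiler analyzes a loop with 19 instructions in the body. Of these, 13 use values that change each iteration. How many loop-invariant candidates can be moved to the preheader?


Invariant candidates = total - loop-dependent
= 19 - 13 = 6

6


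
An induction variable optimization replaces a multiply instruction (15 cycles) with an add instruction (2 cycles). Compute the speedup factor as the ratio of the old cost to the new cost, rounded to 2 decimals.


Ratio = mult_cost / add_cost = 15 / 2 = 7.5

7.5


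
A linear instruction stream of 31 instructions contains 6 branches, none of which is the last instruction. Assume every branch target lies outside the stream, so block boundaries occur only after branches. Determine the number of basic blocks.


With no in-sequence branch targets, the leaders are the first instruction plus the instruction after each branch.
Number of basic blocks = branches + 1
= 6 + 1 = 7

7


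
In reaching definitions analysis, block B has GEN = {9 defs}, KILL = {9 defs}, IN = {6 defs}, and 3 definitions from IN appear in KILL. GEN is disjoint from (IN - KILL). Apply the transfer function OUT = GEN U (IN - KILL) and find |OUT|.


IN - KILL: 6 - 3 = 3 surviving definitions
OUT = GEN + surviving = 9 + 3 = 12

12


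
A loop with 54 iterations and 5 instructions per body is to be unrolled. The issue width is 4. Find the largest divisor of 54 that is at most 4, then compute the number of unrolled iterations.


Largest divisor of 54 <= 4 is 3
New iterations = 54 / 3 = 18

18


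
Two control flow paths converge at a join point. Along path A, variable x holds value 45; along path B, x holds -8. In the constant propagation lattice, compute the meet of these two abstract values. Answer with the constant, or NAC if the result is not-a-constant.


Meet operation: if both paths give the same constant, result is that constant; if they differ, result is NAC (not-a-constant).
Path A: 45, Path B: -8 -> differ
Result: not-a-constant -> NAC

NAC


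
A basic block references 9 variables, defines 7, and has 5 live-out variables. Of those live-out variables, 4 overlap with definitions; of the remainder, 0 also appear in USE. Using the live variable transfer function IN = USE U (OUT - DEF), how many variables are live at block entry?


OUT - DEF: 5 - 4 = 1
|IN| = |USE| + |OUT - DEF| - |USE ∩ (OUT - DEF)| = 9 + 1 - 0 = 10

10


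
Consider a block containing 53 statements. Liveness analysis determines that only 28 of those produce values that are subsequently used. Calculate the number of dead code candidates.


Dead code = total statements - live definitions
= 53 - 28 = 25

25


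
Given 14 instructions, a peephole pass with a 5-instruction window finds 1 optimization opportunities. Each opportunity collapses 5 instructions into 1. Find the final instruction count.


Each match removes 4 instructions.
Total removed = 1 * 4 = 4
Remaining = 14 - 4 = 10

10


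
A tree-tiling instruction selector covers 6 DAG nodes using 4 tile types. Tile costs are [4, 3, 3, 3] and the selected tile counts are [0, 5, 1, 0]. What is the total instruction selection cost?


Total cost = sum(count_i * cost_i)
= 0*4 + 5*3 + 1*3 + 0*3
= 18

18


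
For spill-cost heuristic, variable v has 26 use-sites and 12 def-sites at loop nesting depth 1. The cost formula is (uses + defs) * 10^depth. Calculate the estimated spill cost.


uses + defs = 26 + 12 = 38
10^1 = 10
Spill cost = 38 * 10 = 380

380


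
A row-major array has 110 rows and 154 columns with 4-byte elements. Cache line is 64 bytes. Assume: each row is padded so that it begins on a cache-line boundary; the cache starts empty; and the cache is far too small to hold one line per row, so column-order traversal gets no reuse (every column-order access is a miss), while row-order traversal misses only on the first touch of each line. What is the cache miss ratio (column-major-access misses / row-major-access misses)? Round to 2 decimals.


Each row occupies 154 * 4 = 616 bytes and starts on a line boundary, so it spans ceil(616 / 64) = 10 cache lines.
Row-major traversal misses (one per line touched): 110 * ceil(154 * 4 / 64) = 1100
Column-major traversal misses (no reuse, every access misses): 110 * 154 = 16940
Ratio = 16940 / 1100 = 15.4

15.4


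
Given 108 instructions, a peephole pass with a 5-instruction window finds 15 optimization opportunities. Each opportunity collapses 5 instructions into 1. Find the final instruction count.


Each match removes 4 instructions.
Total removed = 15 * 4 = 60
Remaining = 108 - 60 = 48

48


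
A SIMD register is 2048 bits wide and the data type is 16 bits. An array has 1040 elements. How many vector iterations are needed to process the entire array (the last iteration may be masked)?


Width = 2048 / 16 = 128 elements per vector op
Iterations = ceil(1040 / 128) = 9

9


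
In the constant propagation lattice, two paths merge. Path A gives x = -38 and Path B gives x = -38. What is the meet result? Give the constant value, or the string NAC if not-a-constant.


Meet operation: if both paths give the same constant, result is that constant; if they differ, result is NAC (not-a-constant).
Path A: -38, Path B: -38 -> equal
Result: constant -> -38

-38


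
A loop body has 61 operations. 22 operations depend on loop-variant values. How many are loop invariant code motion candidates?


Invariant candidates = total - loop-dependent
= 61 - 22 = 39

39


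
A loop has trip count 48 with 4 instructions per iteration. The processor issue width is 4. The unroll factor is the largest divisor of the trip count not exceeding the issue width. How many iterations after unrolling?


Largest divisor of 48 <= 4 is 4
New iterations = 48 / 4 = 12

12


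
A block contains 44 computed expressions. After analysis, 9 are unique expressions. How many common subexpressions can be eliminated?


CSE count = total expressions - unique expressions
= 44 - 9 = 35

35


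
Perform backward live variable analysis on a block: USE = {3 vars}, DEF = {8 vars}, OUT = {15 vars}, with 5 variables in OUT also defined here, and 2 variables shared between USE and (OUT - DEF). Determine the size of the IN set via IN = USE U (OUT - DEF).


OUT - DEF: 15 - 5 = 10
|IN| = |USE| + |OUT - DEF| - |USE ∩ (OUT - DEF)| = 3 + 10 - 2 = 11

11


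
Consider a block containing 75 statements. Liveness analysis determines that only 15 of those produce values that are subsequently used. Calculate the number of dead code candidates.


Dead code = total statements - live definitions
= 75 - 15 = 60

60


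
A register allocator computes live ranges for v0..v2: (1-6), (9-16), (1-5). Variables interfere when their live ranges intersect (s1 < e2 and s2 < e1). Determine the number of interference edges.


Check all pairs for overlapping intervals.
Two intervals (s1,e1) and (s2,e2) overlap if s1 < e2 and s2 < e1.
v0 (1-6) vs v1..v2: overlaps v2 -> 1
v1 (9-16) vs v2: overlaps none -> 0
Total overlapping pairs = 1 + 0 = 1

1


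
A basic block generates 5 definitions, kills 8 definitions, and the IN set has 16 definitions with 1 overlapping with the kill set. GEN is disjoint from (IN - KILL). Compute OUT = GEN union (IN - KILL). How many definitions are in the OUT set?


IN - KILL: 16 - 1 = 15 surviving definitions
OUT = GEN + surviving = 5 + 15 = 20

20


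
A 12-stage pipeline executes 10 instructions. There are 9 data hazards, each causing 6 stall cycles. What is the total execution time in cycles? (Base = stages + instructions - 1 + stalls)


Base cycles = 12 + 10 - 1 = 21
Total stalls = 9 * 6 = 54
Total = 21 + 54 = 75

75


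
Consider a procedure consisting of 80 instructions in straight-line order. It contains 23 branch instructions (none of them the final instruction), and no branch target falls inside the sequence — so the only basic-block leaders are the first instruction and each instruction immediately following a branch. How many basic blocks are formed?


With no in-sequence branch targets, the leaders are the first instruction plus the instruction after each branch.
Number of basic blocks = branches + 1
= 23 + 1 = 24

24


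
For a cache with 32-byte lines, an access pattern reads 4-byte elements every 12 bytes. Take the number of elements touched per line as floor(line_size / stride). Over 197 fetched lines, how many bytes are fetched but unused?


Elements per line = floor(32 / 12) = 2
Bytes used per line = 2 * 4 = 8
Wasted per line = 32 - 8 = 24
Total wasted = 24 * 197 = 4728

4728


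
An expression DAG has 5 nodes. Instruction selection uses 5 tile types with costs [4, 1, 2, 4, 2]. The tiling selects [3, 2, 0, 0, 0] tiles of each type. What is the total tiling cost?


Total cost = sum(count_i * cost_i)
= 3*4 + 2*1 + 0*2 + 0*4 + 0*2
= 14

14


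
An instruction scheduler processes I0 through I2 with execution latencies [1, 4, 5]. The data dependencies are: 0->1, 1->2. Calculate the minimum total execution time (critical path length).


Compute longest path through dependency graph: dist(Ik) = max over predecessors of dist + latency(Ik).
dist(I0) = latency 1 = 1
dist(I1) = dist(I0) + 4 = 1 + 4 = 5
dist(I2) = dist(I1) + 5 = 5 + 5 = 10
Critical path = max dist = 10

10
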